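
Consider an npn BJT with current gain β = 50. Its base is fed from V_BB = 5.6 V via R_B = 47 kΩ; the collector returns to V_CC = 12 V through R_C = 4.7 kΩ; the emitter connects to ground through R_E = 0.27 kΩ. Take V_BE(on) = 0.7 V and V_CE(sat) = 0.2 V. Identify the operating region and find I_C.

Assume active: I_B = (5.6 − 0.7)/(47 + 51×0.27) = 0.0806 mA, I_C = β·I_B = 4.03 mA.
Then V_CE = 12 − 4.03×4.7 − 4.11×0.27 = -8.06 V < 0.2 V — the active assumption fails.
Re-solve with V_CE = 0.2 V. KCL at the emitter: V_E/R_E = (V_BB−0.7−V_E)/R_B + (V_CC−0.2−V_E)/R_C, giving V_E = 0.664 V.
I_C = (V_CC − 0.2 − V_E)/R_C = (11.8 − 0.664)/4.7 = 2.37 mA.
Check: I_B = (4.9 − 0.664)/47 = 0.0901 mA, and β·I_B = 4.51 mA > I_C, confirming saturation.

saturation; I_C ≈ 2.4 mA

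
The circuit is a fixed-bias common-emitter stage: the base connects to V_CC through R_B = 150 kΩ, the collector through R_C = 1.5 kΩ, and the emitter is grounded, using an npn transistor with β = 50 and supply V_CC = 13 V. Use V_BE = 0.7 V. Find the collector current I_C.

I_C ≈ 4.1 mA

Base loop: V_CC = I_B·R_B + V_BE, so I_B = (13 − 0.7)/150 kΩ = 0.082 mA.
In the active region I_C = β·I_B = 50 × 0.082 = 4.1 mA.
Collector loop: V_CE = V_CC − I_C·R_C = 13 − 4.1×1.5 = 6.85 V.
Since V_CE = 6.85 V > V_CE(sat) ≈ 0.2 V, the transistor is in the active region as assumed.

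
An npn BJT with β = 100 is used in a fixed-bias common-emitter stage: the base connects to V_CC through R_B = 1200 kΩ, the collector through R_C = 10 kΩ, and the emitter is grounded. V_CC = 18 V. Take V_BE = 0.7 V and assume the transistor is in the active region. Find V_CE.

Base loop: V_CC = I_B·R_B + V_BE, so I_B = (18 − 0.7)/1200 kΩ = 0.0144 mA.
In the active region I_C = β·I_B = 100 × 0.0144 = 1.44 mA.
Collector loop: V_CE = V_CC − I_C·R_C = 18 − 1.44×10 = 3.58 V.
Since V_CE = 3.58 V > V_CE(sat) ≈ 0.2 V, the transistor is in the active region as assumed.

V_CE ≈ 3.6 V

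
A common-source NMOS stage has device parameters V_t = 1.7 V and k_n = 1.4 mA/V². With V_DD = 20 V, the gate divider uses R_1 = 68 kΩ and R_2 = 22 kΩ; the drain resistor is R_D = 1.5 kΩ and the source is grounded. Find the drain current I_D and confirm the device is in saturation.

V_G = V_DD·R_2/(R_1+R_2) = 20×22/90 = 4.89 V. With the source grounded, V_GS = V_G = 4.89 V.
Assume saturation: I_D = (k_n/2)(V_GS − V_t)² = (1.4/2)×(4.89 − 1.7)² = 0.7×3.19² = 7.12 mA.
V_DS = V_DD − I_D·R_D = 20 − 7.12×1.5 = 9.32 V.
Saturation requires V_DS ≥ V_GS − V_t = 3.19 V; 9.32 ≥ 3.19 ✓.

I_D ≈ 7.1 mA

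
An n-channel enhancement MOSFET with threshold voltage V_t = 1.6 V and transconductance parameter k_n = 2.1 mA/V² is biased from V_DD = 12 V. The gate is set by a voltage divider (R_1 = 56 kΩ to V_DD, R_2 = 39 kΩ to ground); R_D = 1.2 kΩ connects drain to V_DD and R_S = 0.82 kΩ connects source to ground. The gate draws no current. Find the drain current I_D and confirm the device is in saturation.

V_G = V_DD·R_2/(R_1+R_2) = 12×39/95 = 4.93 V.
Assume saturation: I_D = (k_n/2)(V_GS − V_t)² with V_GS = V_G − I_D·R_S = 4.93 − 0.82·I_D.
Substituting gives 0.706·I_D² − 6.73·I_D + 11.6 = 0, with roots I_D = 2.27 or 7.26 mA.
The root I_D = 7.26 mA gives V_GS = -1.03 V ≤ V_t, so take I_D = 2.27 mA.
Then V_GS = 3.07 V and V_DS = V_DD − I_D(R_D+R_S) = 12 − 2.27×2.02 = 7.42 V.
Saturation requires V_DS ≥ V_GS − V_t = 1.47 V; 7.42 ≥ 1.47 ✓.

I_D ≈ 2.3 mA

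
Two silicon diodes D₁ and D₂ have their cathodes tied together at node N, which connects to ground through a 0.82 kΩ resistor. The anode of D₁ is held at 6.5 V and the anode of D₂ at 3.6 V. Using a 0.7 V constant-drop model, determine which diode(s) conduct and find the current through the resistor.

Only D₁ conducts; I_R ≈ 7.1 mA

Assume both conduct. Then node N would need to be at both 6.5−0.7 = 5.8 V and 3.6−0.7 = 2.9 V, which is impossible.
Assume only D₁ conducts: V_N = 6.5 − 0.7 = 5.8 V, so I_R = 5.8/0.82 = 7.07 mA.
Check D₂: its anode-to-cathode voltage is 3.6 − 5.8 = -2.2 V < 0.7 V, so it is off. The assumption is consistent.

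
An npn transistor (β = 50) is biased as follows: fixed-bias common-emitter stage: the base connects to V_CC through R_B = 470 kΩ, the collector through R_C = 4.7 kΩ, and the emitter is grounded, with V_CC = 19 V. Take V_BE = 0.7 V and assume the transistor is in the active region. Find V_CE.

Base loop: V_CC = I_B·R_B + V_BE, so I_B = (19 − 0.7)/470 kΩ = 0.0389 mA.
In the active region I_C = β·I_B = 50 × 0.0389 = 1.95 mA.
Collector loop: V_CE = V_CC − I_C·R_C = 19 − 1.95×4.7 = 9.85 V.
Since V_CE = 9.85 V > V_CE(sat) ≈ 0.2 V, the transistor is in the active region as assumed.

V_CE ≈ 9.8 V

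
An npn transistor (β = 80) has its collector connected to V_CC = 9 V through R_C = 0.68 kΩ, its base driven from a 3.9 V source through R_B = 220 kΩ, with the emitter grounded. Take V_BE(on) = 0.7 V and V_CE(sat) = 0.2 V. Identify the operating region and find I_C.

active; I_C ≈ 1.2 mA

Assume active. Base-emitter loop: I_B = (V_BB − V_BE)/R_B = (3.9 − 0.7)/220 = 0.0145 mA.
I_C = β·I_B = 80×0.0145 = 1.16 mA.
V_CE = V_CC − I_C·R_C = 9 − 1.16×0.68 = 8.21 V > V_CE(sat), so the active-region assumption holds.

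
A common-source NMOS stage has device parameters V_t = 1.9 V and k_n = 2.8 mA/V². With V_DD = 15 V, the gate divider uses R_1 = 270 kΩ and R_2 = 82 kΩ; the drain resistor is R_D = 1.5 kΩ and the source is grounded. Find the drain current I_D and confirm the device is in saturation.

I_D ≈ 3.6 mA

V_G = V_DD·R_2/(R_1+R_2) = 15×82/352 = 3.49 V. With the source grounded, V_GS = V_G = 3.49 V.
Assume saturation: I_D = (k_n/2)(V_GS − V_t)² = (2.8/2)×(3.49 − 1.9)² = 1.4×1.59² = 3.56 mA.
V_DS = V_DD − I_D·R_D = 15 − 3.56×1.5 = 9.66 V.
Saturation requires V_DS ≥ V_GS − V_t = 1.59 V; 9.66 ≥ 1.59 ✓.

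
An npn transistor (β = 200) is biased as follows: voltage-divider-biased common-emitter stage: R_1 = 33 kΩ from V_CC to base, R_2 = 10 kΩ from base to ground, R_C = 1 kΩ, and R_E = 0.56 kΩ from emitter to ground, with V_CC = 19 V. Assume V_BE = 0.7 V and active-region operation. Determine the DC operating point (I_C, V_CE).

I_C ≈ 6.2 mA, V_CE ≈ 9.3 V

Thevenize the base divider: V_Th = V_CC·R_2/(R_1+R_2) = 19×10/43 = 4.42 V, R_Th = R_1‖R_2 = 7.67 kΩ.
Base-emitter loop: V_Th = I_B·R_Th + V_BE + (β+1)I_B·R_E, so I_B = (4.42 − 0.7) / (7.67 + 201×0.56) = 0.0309 mA.
I_C = β·I_B = 200×0.0309 = 6.19 mA, and I_E = (β+1)I_B = 6.22 mA.
V_CE = V_CC − I_C·R_C − I_E·R_E = 19 − 6.19×1 − 6.22×0.56 = 9.33 V.
V_CE = 9.33 V > 0.2 V confirms active-region operation.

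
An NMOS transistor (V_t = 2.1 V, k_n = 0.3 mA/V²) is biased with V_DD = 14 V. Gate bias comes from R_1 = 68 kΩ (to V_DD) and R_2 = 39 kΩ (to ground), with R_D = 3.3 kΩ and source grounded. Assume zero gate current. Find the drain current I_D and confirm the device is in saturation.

I_D ≈ 1.4 mA

V_G = V_DD·R_2/(R_1+R_2) = 14×39/107 = 5.1 V. With the source grounded, V_GS = V_G = 5.1 V.
Assume saturation: I_D = (k_n/2)(V_GS − V_t)² = (0.3/2)×(5.1 − 2.1)² = 0.15×3² = 1.35 mA.
V_DS = V_DD − I_D·R_D = 14 − 1.35×3.3 = 9.54 V.
Saturation requires V_DS ≥ V_GS − V_t = 3 V; 9.54 ≥ 3 ✓.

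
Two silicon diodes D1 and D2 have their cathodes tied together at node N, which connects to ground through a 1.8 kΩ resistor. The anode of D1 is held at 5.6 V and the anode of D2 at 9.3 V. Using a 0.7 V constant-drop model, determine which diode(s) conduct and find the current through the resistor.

Only D2 conducts; I_R ≈ 4.8 mA

Assume both conduct. Then node N would need to be at both 5.6−0.7 = 4.9 V and 9.3−0.7 = 8.6 V, which is impossible.
Assume only D2 conducts: V_N = 9.3 − 0.7 = 8.6 V, so I_R = 8.6/1.8 = 4.78 mA.
Check D1: its anode-to-cathode voltage is 5.6 − 8.6 = -3 V < 0.7 V, so it is off. The assumption is consistent.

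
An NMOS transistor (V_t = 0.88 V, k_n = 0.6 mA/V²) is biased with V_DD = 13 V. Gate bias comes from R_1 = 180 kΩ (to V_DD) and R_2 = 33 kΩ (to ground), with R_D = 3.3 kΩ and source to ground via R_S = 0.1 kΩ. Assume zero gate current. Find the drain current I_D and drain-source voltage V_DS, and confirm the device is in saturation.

V_G = V_DD·R_2/(R_1+R_2) = 13×33/213 = 2.01 V.
Assume saturation: I_D = (k_n/2)(V_GS − V_t)² with V_GS = V_G − I_D·R_S = 2.01 − 0.1·I_D.
Substituting gives 0.003·I_D² − 1.07·I_D + 0.386 = 0, with roots I_D = 0.362 or 356 mA.
The root I_D = 356 mA gives V_GS = -33.6 V ≤ V_t, so take I_D = 0.362 mA.
Then V_GS = 1.98 V and V_DS = V_DD − I_D(R_D+R_S) = 13 − 0.362×3.4 = 11.8 V.
Saturation requires V_DS ≥ V_GS − V_t = 1.1 V; 11.8 ≥ 1.1 ✓.

I_D ≈ 0.36 mA, V_DS ≈ 12 V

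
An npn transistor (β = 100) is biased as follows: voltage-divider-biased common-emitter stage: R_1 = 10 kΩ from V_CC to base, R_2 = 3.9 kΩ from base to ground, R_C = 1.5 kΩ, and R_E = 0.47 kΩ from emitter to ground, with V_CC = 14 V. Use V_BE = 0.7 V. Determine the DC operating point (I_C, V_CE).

Thevenize the base divider: V_Th = V_CC·R_2/(R_1+R_2) = 14×3.9/13.9 = 3.93 V, R_Th = R_1‖R_2 = 2.81 kΩ.
Base-emitter loop: V_Th = I_B·R_Th + V_BE + (β+1)I_B·R_E, so I_B = (3.93 − 0.7) / (2.81 + 101×0.47) = 0.0642 mA.
I_C = β·I_B = 100×0.0642 = 6.42 mA, and I_E = (β+1)I_B = 6.48 mA.
V_CE = V_CC − I_C·R_C − I_E·R_E = 14 − 6.42×1.5 − 6.48×0.47 = 1.32 V.
V_CE = 1.32 V > 0.2 V confirms active-region operation.

I_C ≈ 6.4 mA, V_CE ≈ 1.3 V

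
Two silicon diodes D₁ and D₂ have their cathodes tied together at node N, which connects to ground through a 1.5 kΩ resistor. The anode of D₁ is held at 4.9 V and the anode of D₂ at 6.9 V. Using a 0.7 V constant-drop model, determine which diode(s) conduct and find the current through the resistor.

Assume both conduct. Then node N would need to be at both 4.9−0.7 = 4.2 V and 6.9−0.7 = 6.2 V, which is impossible.
Assume only D₂ conducts: V_N = 6.9 − 0.7 = 6.2 V, so I_R = 6.2/1.5 = 4.13 mA.
Check D₁: its anode-to-cathode voltage is 4.9 − 6.2 = -1.3 V < 0.7 V, so it is off. The assumption is consistent.

Only D₂ conducts; I_R ≈ 4.1 mA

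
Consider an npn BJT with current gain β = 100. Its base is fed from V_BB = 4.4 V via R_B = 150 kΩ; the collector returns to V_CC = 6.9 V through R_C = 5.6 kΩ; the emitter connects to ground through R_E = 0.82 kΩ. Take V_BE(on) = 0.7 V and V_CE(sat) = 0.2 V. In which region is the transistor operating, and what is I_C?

Assume active: I_B = (4.4 − 0.7)/(150 + 101×0.82) = 0.0159 mA, I_C = β·I_B = 1.59 mA.
Then V_CE = 6.9 − 1.59×5.6 − 1.61×0.82 = -3.32 V < 0.2 V — the active assumption fails.
Re-solve with V_CE = 0.2 V. KCL at the emitter: V_E/R_E = (V_BB−0.7−V_E)/R_B + (V_CC−0.2−V_E)/R_C, giving V_E = 0.869 V.
I_C = (V_CC − 0.2 − V_E)/R_C = (6.7 − 0.869)/5.6 = 1.04 mA.
Check: I_B = (3.7 − 0.869)/150 = 0.0189 mA, and β·I_B = 1.89 mA > I_C, confirming saturation.

saturation; I_C ≈ 1 mA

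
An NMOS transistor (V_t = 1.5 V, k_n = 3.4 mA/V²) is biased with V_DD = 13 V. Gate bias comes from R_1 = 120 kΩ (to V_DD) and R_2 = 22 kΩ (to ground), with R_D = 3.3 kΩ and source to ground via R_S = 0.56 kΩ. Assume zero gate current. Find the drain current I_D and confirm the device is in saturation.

V_G = V_DD·R_2/(R_1+R_2) = 13×22/142 = 2.01 V.
Assume saturation: I_D = (k_n/2)(V_GS − V_t)² with V_GS = V_G − I_D·R_S = 2.01 − 0.56·I_D.
Substituting gives 0.533·I_D² − 1.98·I_D + 0.449 = 0, with roots I_D = 0.243 or 3.47 mA.
The root I_D = 3.47 mA gives V_GS = 0.0715 V ≤ V_t, so take I_D = 0.243 mA.
Then V_GS = 1.88 V and V_DS = V_DD − I_D(R_D+R_S) = 13 − 0.243×3.86 = 12.1 V.
Saturation requires V_DS ≥ V_GS − V_t = 0.378 V; 12.1 ≥ 0.378 ✓.

I_D ≈ 0.24 mA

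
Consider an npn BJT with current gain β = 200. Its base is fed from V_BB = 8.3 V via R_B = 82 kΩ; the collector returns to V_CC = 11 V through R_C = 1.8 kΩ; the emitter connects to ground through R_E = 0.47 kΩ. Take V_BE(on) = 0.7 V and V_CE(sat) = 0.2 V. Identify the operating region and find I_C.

Assume active: I_B = (8.3 − 0.7)/(82 + 201×0.47) = 0.0431 mA, I_C = β·I_B = 8.61 mA.
Then V_CE = 11 − 8.61×1.8 − 8.66×0.47 = -8.57 V < 0.2 V — the active assumption fails.
Re-solve with V_CE = 0.2 V. KCL at the emitter: V_E/R_E = (V_BB−0.7−V_E)/R_B + (V_CC−0.2−V_E)/R_C, giving V_E = 2.26 V.
I_C = (V_CC − 0.2 − V_E)/R_C = (10.8 − 2.26)/1.8 = 4.74 mA.
Check: I_B = (7.6 − 2.26)/82 = 0.0651 mA, and β·I_B = 13 mA > I_C, confirming saturation.

saturation; I_C ≈ 4.7 mA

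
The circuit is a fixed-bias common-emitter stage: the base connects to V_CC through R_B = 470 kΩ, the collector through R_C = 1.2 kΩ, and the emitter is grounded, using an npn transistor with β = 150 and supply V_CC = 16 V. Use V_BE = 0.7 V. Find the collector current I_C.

I_C ≈ 4.9 mA

Base loop: V_CC = I_B·R_B + V_BE, so I_B = (16 − 0.7)/470 kΩ = 0.0326 mA.
In the active region I_C = β·I_B = 150 × 0.0326 = 4.88 mA.
Collector loop: V_CE = V_CC − I_C·R_C = 16 − 4.88×1.2 = 10.1 V.
Since V_CE = 10.1 V > V_CE(sat) ≈ 0.2 V, the transistor is in the active region as assumed.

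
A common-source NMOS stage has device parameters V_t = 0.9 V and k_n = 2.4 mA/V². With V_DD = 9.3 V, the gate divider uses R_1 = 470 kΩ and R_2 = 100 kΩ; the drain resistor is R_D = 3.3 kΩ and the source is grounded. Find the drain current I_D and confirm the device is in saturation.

V_G = V_DD·R_2/(R_1+R_2) = 9.3×100/570 = 1.63 V. With the source grounded, V_GS = V_G = 1.63 V.
Assume saturation: I_D = (k_n/2)(V_GS − V_t)² = (2.4/2)×(1.63 − 0.9)² = 1.2×0.732² = 0.642 mA.
V_DS = V_DD − I_D·R_D = 9.3 − 0.642×3.3 = 7.18 V.
Saturation requires V_DS ≥ V_GS − V_t = 0.732 V; 7.18 ≥ 0.732 ✓.

I_D ≈ 0.64 mA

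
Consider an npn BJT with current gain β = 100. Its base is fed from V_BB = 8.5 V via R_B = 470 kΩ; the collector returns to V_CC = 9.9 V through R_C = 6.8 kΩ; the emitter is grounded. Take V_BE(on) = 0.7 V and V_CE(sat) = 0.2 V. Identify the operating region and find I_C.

Assume active: I_B = (8.5 − 0.7)/470 = 0.0166 mA, giving I_C = β·I_B = 1.66 mA.
But then V_CE = 9.9 − 1.66×6.8 = -1.39 V < V_CE(sat) = 0.2 V — impossible in the active region.
So the transistor is saturated. With V_CE = 0.2 V, I_C = (V_CC − 0.2)/R_C = 9.7/6.8 = 1.43 mA.
Check: β·I_B = 1.66 mA > I_C = 1.43 mA, confirming saturation.

saturation; I_C ≈ 1.4 mA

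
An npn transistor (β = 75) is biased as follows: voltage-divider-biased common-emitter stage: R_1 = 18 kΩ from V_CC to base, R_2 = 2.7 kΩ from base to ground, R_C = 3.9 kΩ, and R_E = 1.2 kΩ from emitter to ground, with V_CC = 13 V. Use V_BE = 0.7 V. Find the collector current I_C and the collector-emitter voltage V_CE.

Thevenize the base divider: V_Th = V_CC·R_2/(R_1+R_2) = 13×2.7/20.7 = 1.7 V, R_Th = R_1‖R_2 = 2.35 kΩ.
Base-emitter loop: V_Th = I_B·R_Th + V_BE + (β+1)I_B·R_E, so I_B = (1.7 − 0.7) / (2.35 + 76×1.2) = 0.0106 mA.
I_C = β·I_B = 75×0.0106 = 0.798 mA, and I_E = (β+1)I_B = 0.809 mA.
V_CE = V_CC − I_C·R_C − I_E·R_E = 13 − 0.798×3.9 − 0.809×1.2 = 8.92 V.
V_CE = 8.92 V > 0.2 V confirms active-region operation.

I_C ≈ 0.8 mA, V_CE ≈ 8.9 V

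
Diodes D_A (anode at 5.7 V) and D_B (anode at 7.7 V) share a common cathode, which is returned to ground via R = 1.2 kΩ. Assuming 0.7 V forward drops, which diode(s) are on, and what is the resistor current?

Assume both conduct. Then node N would need to be at both 5.7−0.7 = 5 V and 7.7−0.7 = 7 V, which is impossible.
Assume only D_B conducts: V_N = 7.7 − 0.7 = 7 V, so I_R = 7/1.2 = 5.83 mA.
Check D_A: its anode-to-cathode voltage is 5.7 − 7 = -1.3 V < 0.7 V, so it is off. The assumption is consistent.

Only D_B conducts; I_R ≈ 5.8 mA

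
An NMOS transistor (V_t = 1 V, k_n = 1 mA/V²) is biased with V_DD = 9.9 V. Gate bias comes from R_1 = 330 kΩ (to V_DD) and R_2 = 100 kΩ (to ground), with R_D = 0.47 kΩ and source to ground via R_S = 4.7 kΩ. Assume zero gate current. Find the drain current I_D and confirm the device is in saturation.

I_D ≈ 0.16 mA

V_G = V_DD·R_2/(R_1+R_2) = 9.9×100/430 = 2.3 V.
Assume saturation: I_D = (k_n/2)(V_GS − V_t)² with V_GS = V_G − I_D·R_S = 2.3 − 4.7·I_D.
Substituting gives 11·I_D² − 7.12·I_D + 0.848 = 0, with roots I_D = 0.158 or 0.487 mA.
The root I_D = 0.487 mA gives V_GS = 0.013 V ≤ V_t, so take I_D = 0.158 mA.
Then V_GS = 1.56 V and V_DS = V_DD − I_D(R_D+R_S) = 9.9 − 0.158×5.17 = 9.09 V.
Saturation requires V_DS ≥ V_GS − V_t = 0.561 V; 9.09 ≥ 0.561 ✓.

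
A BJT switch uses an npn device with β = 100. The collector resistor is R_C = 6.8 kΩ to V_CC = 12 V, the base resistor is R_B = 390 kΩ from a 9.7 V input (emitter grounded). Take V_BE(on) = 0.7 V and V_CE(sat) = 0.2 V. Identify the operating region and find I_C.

saturation; I_C ≈ 1.7 mA

Assume active: I_B = (9.7 − 0.7)/390 = 0.0231 mA, giving I_C = β·I_B = 2.31 mA.
But then V_CE = 12 − 2.31×6.8 = -3.69 V < V_CE(sat) = 0.2 V — impossible in the active region.
So the transistor is saturated. With V_CE = 0.2 V, I_C = (V_CC − 0.2)/R_C = 11.8/6.8 = 1.74 mA.
Check: β·I_B = 2.31 mA > I_C = 1.74 mA, confirming saturation.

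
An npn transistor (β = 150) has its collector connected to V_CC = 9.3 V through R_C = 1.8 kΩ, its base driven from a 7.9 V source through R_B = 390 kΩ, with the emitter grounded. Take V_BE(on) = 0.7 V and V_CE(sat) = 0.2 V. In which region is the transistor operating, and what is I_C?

active; I_C ≈ 2.8 mA

Assume active. Base-emitter loop: I_B = (V_BB − V_BE)/R_B = (7.9 − 0.7)/390 = 0.0185 mA.
I_C = β·I_B = 150×0.0185 = 2.77 mA.
V_CE = V_CC − I_C·R_C = 9.3 − 2.77×1.8 = 4.32 V > V_CE(sat), so the active-region assumption holds.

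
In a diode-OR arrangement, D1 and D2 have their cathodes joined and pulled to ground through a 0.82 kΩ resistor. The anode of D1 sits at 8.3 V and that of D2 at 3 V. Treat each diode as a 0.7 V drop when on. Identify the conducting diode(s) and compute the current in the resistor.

Assume both conduct. Then node N would need to be at both 8.3−0.7 = 7.6 V and 3−0.7 = 2.3 V, which is impossible.
Assume only D1 conducts: V_N = 8.3 − 0.7 = 7.6 V, so I_R = 7.6/0.82 = 9.27 mA.
Check D2: its anode-to-cathode voltage is 3 − 7.6 = -4.6 V < 0.7 V, so it is off. The assumption is consistent.

Only D1 conducts; I_R ≈ 9.3 mA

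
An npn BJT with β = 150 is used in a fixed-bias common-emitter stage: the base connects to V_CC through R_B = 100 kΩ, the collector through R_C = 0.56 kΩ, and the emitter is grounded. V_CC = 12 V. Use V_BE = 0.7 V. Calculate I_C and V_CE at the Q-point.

Base loop: V_CC = I_B·R_B + V_BE, so I_B = (12 − 0.7)/100 kΩ = 0.113 mA.
In the active region I_C = β·I_B = 150 × 0.113 = 16.9 mA.
Collector loop: V_CE = V_CC − I_C·R_C = 12 − 16.9×0.56 = 2.51 V.
Since V_CE = 2.51 V > V_CE(sat) ≈ 0.2 V, the transistor is in the active region as assumed.

I_C ≈ 17 mA, V_CE ≈ 2.5 V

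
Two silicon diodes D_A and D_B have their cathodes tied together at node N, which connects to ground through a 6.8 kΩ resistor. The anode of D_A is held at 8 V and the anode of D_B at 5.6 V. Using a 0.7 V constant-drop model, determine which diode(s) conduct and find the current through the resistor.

Assume both conduct. Then node N would need to be at both 8−0.7 = 7.3 V and 5.6−0.7 = 4.9 V, which is impossible.
Assume only D_A conducts: V_N = 8 − 0.7 = 7.3 V, so I_R = 7.3/6.8 = 1.07 mA.
Check D_B: its anode-to-cathode voltage is 5.6 − 7.3 = -1.7 V < 0.7 V, so it is off. The assumption is consistent.

Only D_A conducts; I_R ≈ 1.1 mA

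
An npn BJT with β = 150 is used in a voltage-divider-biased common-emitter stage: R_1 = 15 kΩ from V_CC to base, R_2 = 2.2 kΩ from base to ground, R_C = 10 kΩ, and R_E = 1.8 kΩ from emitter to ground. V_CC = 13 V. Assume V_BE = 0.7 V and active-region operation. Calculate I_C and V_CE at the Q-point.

Thevenize the base divider: V_Th = V_CC·R_2/(R_1+R_2) = 13×2.2/17.2 = 1.66 V, R_Th = R_1‖R_2 = 1.92 kΩ.
Base-emitter loop: V_Th = I_B·R_Th + V_BE + (β+1)I_B·R_E, so I_B = (1.66 − 0.7) / (1.92 + 151×1.8) = 0.00352 mA.
I_C = β·I_B = 150×0.00352 = 0.528 mA, and I_E = (β+1)I_B = 0.531 mA.
V_CE = V_CC − I_C·R_C − I_E·R_E = 13 − 0.528×10 − 0.531×1.8 = 6.77 V.
V_CE = 6.77 V > 0.2 V confirms active-region operation.

I_C ≈ 0.53 mA, V_CE ≈ 6.8 V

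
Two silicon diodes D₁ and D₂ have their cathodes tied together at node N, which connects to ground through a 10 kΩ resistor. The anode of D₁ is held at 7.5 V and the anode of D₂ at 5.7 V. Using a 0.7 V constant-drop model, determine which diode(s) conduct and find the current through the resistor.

Only D₁ conducts; I_R ≈ 0.68 mA

Assume both conduct. Then node N would need to be at both 7.5−0.7 = 6.8 V and 5.7−0.7 = 5 V, which is impossible.
Assume only D₁ conducts: V_N = 7.5 − 0.7 = 6.8 V, so I_R = 6.8/10 = 0.68 mA.
Check D₂: its anode-to-cathode voltage is 5.7 − 6.8 = -1.1 V < 0.7 V, so it is off. The assumption is consistent.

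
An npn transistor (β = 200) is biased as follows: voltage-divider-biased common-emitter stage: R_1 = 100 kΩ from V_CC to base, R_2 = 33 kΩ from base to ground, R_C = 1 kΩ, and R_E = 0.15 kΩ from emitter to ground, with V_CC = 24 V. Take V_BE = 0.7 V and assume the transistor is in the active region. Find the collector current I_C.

I_C ≈ 19 mA

Thevenize the base divider: V_Th = V_CC·R_2/(R_1+R_2) = 24×33/133 = 5.95 V, R_Th = R_1‖R_2 = 24.8 kΩ.
Base-emitter loop: V_Th = I_B·R_Th + V_BE + (β+1)I_B·R_E, so I_B = (5.95 − 0.7) / (24.8 + 201×0.15) = 0.0956 mA.
I_C = β·I_B = 200×0.0956 = 19.1 mA, and I_E = (β+1)I_B = 19.2 mA.
V_CE = V_CC − I_C·R_C − I_E·R_E = 24 − 19.1×1 − 19.2×0.15 = 2 V.
V_CE = 2 V > 0.2 V confirms active-region operation.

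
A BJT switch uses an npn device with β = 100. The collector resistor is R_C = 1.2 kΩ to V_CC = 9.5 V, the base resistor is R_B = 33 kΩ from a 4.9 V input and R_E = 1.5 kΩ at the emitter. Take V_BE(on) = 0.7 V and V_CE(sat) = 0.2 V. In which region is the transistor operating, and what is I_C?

Assume active. Base-emitter loop: I_B = (V_BB − V_BE)/(R_B + (β+1)R_E) = (4.9 − 0.7)/(33 + 101×1.5) = 0.0228 mA.
I_C = β·I_B = 100×0.0228 = 2.28 mA.
V_CE = V_CC − I_C·R_C − I_E·R_E = 9.5 − 2.28×1.2 − 2.3×1.5 = 3.32 V > V_CE(sat), so the active-region assumption holds.

active; I_C ≈ 2.3 mA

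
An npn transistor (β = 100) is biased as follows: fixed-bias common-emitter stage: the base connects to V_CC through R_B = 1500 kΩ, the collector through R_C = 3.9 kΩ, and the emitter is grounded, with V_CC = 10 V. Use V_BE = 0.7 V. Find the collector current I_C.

Base loop: V_CC = I_B·R_B + V_BE, so I_B = (10 − 0.7)/1500 kΩ = 0.0062 mA.
In the active region I_C = β·I_B = 100 × 0.0062 = 0.62 mA.
Collector loop: V_CE = V_CC − I_C·R_C = 10 − 0.62×3.9 = 7.58 V.
Since V_CE = 7.58 V > V_CE(sat) ≈ 0.2 V, the transistor is in the active region as assumed.

I_C ≈ 0.62 mA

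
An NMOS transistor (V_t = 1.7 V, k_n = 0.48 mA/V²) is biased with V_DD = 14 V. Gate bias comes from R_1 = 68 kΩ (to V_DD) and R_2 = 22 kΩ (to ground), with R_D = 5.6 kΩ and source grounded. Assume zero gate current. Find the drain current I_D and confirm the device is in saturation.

I_D ≈ 0.71 mA

V_G = V_DD·R_2/(R_1+R_2) = 14×22/90 = 3.42 V. With the source grounded, V_GS = V_G = 3.42 V.
Assume saturation: I_D = (k_n/2)(V_GS − V_t)² = (0.48/2)×(3.42 − 1.7)² = 0.24×1.72² = 0.712 mA.
V_DS = V_DD − I_D·R_D = 14 − 0.712×5.6 = 10 V.
Saturation requires V_DS ≥ V_GS − V_t = 1.72 V; 10 ≥ 1.72 ✓.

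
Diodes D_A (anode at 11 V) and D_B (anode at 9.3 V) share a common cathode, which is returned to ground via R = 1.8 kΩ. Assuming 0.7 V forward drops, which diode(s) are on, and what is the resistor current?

Only D_A conducts; I_R ≈ 5.7 mA

Assume both conduct. Then node N would need to be at both 11−0.7 = 10.3 V and 9.3−0.7 = 8.6 V, which is impossible.
Assume only D_A conducts: V_N = 11 − 0.7 = 10.3 V, so I_R = 10.3/1.8 = 5.72 mA.
Check D_B: its anode-to-cathode voltage is 9.3 − 10.3 = -1 V < 0.7 V, so it is off. The assumption is consistent.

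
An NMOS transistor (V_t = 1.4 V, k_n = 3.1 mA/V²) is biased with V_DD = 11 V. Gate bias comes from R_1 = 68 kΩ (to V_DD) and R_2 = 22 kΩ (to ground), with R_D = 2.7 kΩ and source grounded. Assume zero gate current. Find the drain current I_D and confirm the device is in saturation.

V_G = V_DD·R_2/(R_1+R_2) = 11×22/90 = 2.69 V. With the source grounded, V_GS = V_G = 2.69 V.
Assume saturation: I_D = (k_n/2)(V_GS − V_t)² = (3.1/2)×(2.69 − 1.4)² = 1.55×1.29² = 2.57 mA.
V_DS = V_DD − I_D·R_D = 11 − 2.57×2.7 = 4.05 V.
Saturation requires V_DS ≥ V_GS − V_t = 1.29 V; 4.05 ≥ 1.29 ✓.

I_D ≈ 2.6 mA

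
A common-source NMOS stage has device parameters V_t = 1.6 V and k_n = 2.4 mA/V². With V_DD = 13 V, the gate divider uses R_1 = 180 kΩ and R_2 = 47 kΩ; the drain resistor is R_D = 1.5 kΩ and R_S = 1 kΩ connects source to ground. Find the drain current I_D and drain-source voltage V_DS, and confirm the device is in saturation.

V_G = V_DD·R_2/(R_1+R_2) = 13×47/227 = 2.69 V.
Assume saturation: I_D = (k_n/2)(V_GS − V_t)² with V_GS = V_G − I_D·R_S = 2.69 − 1·I_D.
Substituting gives 1.2·I_D² − 3.62·I_D + 1.43 = 0, with roots I_D = 0.467 or 2.55 mA.
The root I_D = 2.55 mA gives V_GS = 0.143 V ≤ V_t, so take I_D = 0.467 mA.
Then V_GS = 2.22 V and V_DS = V_DD − I_D(R_D+R_S) = 13 − 0.467×2.5 = 11.8 V.
Saturation requires V_DS ≥ V_GS − V_t = 0.624 V; 11.8 ≥ 0.624 ✓.

I_D ≈ 0.47 mA, V_DS ≈ 12 V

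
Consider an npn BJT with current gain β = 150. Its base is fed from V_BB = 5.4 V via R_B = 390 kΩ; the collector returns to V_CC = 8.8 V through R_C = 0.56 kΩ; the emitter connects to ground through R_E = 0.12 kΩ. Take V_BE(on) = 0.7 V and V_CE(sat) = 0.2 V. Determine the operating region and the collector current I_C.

active; I_C ≈ 1.7 mA

Assume active. Base-emitter loop: I_B = (V_BB − V_BE)/(R_B + (β+1)R_E) = (5.4 − 0.7)/(390 + 151×0.12) = 0.0115 mA.
I_C = β·I_B = 150×0.0115 = 1.73 mA.
V_CE = V_CC − I_C·R_C − I_E·R_E = 8.8 − 1.73×0.56 − 1.74×0.12 = 7.62 V > V_CE(sat), so the active-region assumption holds.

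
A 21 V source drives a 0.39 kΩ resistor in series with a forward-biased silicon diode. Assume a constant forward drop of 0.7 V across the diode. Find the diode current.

I ≈ 52 mA

KVL around the loop: 21 = V_D + I·R = 0.7 + I × 0.39 kΩ.
So I = (21 − 0.7) / 0.39 kΩ = 20.3 / 0.39 = 52.1 mA.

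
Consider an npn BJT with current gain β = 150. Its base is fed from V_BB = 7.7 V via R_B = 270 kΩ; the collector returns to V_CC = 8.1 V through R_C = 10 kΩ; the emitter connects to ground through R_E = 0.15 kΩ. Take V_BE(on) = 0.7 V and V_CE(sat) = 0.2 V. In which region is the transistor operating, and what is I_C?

saturation; I_C ≈ 0.78 mA

Assume active: I_B = (7.7 − 0.7)/(270 + 151×0.15) = 0.0239 mA, I_C = β·I_B = 3.59 mA.
Then V_CE = 8.1 − 3.59×10 − 3.61×0.15 = -28.3 V < 0.2 V — the active assumption fails.
Re-solve with V_CE = 0.2 V. KCL at the emitter: V_E/R_E = (V_BB−0.7−V_E)/R_B + (V_CC−0.2−V_E)/R_C, giving V_E = 0.121 V.
I_C = (V_CC − 0.2 − V_E)/R_C = (7.9 − 0.121)/10 = 0.778 mA.
Check: I_B = (7 − 0.121)/270 = 0.0255 mA, and β·I_B = 3.82 mA > I_C, confirming saturation.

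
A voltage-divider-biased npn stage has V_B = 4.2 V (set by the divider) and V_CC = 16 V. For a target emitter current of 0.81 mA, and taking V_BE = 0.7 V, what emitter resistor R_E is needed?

R_E ≈ 4.3 kΩ

V_E = V_B − V_BE = 4.2 − 0.7 = 3.5 V.
R_E = V_E / I_E = 3.5 / 0.81 = 4.32 kΩ.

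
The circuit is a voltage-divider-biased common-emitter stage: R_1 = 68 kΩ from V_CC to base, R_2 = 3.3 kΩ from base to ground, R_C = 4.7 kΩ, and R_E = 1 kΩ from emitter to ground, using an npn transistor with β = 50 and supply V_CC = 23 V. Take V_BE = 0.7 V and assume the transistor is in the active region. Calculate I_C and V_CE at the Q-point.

I_C ≈ 0.34 mA, V_CE ≈ 21 V

Thevenize the base divider: V_Th = V_CC·R_2/(R_1+R_2) = 23×3.3/71.3 = 1.06 V, R_Th = R_1‖R_2 = 3.15 kΩ.
Base-emitter loop: V_Th = I_B·R_Th + V_BE + (β+1)I_B·R_E, so I_B = (1.06 − 0.7) / (3.15 + 51×1) = 0.00673 mA.
I_C = β·I_B = 50×0.00673 = 0.337 mA, and I_E = (β+1)I_B = 0.343 mA.
V_CE = V_CC − I_C·R_C − I_E·R_E = 23 − 0.337×4.7 − 0.343×1 = 21.1 V.
V_CE = 21.1 V > 0.2 V confirms active-region operation.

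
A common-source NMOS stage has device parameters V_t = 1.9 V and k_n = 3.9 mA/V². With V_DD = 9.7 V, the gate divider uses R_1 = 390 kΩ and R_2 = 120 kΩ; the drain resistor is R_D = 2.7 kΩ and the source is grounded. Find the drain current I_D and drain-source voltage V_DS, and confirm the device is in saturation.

V_G = V_DD·R_2/(R_1+R_2) = 9.7×120/510 = 2.28 V. With the source grounded, V_GS = V_G = 2.28 V.
Assume saturation: I_D = (k_n/2)(V_GS − V_t)² = (3.9/2)×(2.28 − 1.9)² = 1.95×0.382² = 0.285 mA.
V_DS = V_DD − I_D·R_D = 9.7 − 0.285×2.7 = 8.93 V.
Saturation requires V_DS ≥ V_GS − V_t = 0.382 V; 8.93 ≥ 0.382 ✓.

I_D ≈ 0.29 mA, V_DS ≈ 8.9 V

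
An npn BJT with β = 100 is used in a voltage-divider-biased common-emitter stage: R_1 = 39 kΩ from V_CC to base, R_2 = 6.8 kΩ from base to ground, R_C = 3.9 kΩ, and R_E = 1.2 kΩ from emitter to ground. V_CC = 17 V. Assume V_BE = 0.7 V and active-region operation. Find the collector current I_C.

I_C ≈ 1.4 mA

Thevenize the base divider: V_Th = V_CC·R_2/(R_1+R_2) = 17×6.8/45.8 = 2.52 V, R_Th = R_1‖R_2 = 5.79 kΩ.
Base-emitter loop: V_Th = I_B·R_Th + V_BE + (β+1)I_B·R_E, so I_B = (2.52 − 0.7) / (5.79 + 101×1.2) = 0.0144 mA.
I_C = β·I_B = 100×0.0144 = 1.44 mA, and I_E = (β+1)I_B = 1.45 mA.
V_CE = V_CC − I_C·R_C − I_E·R_E = 17 − 1.44×3.9 − 1.45×1.2 = 9.66 V.
V_CE = 9.66 V > 0.2 V confirms active-region operation.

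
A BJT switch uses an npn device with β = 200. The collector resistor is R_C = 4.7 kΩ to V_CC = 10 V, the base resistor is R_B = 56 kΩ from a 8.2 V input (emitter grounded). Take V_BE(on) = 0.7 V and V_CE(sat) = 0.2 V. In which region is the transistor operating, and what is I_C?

Assume active: I_B = (8.2 − 0.7)/56 = 0.134 mA, giving I_C = β·I_B = 26.8 mA.
But then V_CE = 10 − 26.8×4.7 = -116 V < V_CE(sat) = 0.2 V — impossible in the active region.
So the transistor is saturated. With V_CE = 0.2 V, I_C = (V_CC − 0.2)/R_C = 9.8/4.7 = 2.09 mA.
Check: β·I_B = 26.8 mA > I_C = 2.09 mA, confirming saturation.

saturation; I_C ≈ 2.1 mA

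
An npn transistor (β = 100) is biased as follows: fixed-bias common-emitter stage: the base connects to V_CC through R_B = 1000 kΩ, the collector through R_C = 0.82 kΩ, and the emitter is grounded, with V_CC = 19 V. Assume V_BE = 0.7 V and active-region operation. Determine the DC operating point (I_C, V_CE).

Base loop: V_CC = I_B·R_B + V_BE, so I_B = (19 − 0.7)/1000 kΩ = 0.0183 mA.
In the active region I_C = β·I_B = 100 × 0.0183 = 1.83 mA.
Collector loop: V_CE = V_CC − I_C·R_C = 19 − 1.83×0.82 = 17.5 V.
Since V_CE = 17.5 V > V_CE(sat) ≈ 0.2 V, the transistor is in the active region as assumed.

I_C ≈ 1.8 mA, V_CE ≈ 17 V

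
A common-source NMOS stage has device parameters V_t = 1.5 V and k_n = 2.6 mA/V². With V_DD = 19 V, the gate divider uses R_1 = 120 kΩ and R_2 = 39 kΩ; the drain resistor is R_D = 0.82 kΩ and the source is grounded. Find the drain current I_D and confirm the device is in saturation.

V_G = V_DD·R_2/(R_1+R_2) = 19×39/159 = 4.66 V. With the source grounded, V_GS = V_G = 4.66 V.
Assume saturation: I_D = (k_n/2)(V_GS − V_t)² = (2.6/2)×(4.66 − 1.5)² = 1.3×3.16² = 13 mA.
V_DS = V_DD − I_D·R_D = 19 − 13×0.82 = 8.35 V.
Saturation requires V_DS ≥ V_GS − V_t = 3.16 V; 8.35 ≥ 3.16 ✓.

I_D ≈ 13 mA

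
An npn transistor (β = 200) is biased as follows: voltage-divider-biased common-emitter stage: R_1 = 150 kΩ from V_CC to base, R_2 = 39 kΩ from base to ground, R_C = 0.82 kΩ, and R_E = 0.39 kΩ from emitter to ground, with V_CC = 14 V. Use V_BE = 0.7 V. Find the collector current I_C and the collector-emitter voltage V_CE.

Thevenize the base divider: V_Th = V_CC·R_2/(R_1+R_2) = 14×39/189 = 2.89 V, R_Th = R_1‖R_2 = 31 kΩ.
Base-emitter loop: V_Th = I_B·R_Th + V_BE + (β+1)I_B·R_E, so I_B = (2.89 − 0.7) / (31 + 201×0.39) = 0.02 mA.
I_C = β·I_B = 200×0.02 = 4 mA, and I_E = (β+1)I_B = 4.02 mA.
V_CE = V_CC − I_C·R_C − I_E·R_E = 14 − 4×0.82 − 4.02×0.39 = 9.15 V.
V_CE = 9.15 V > 0.2 V confirms active-region operation.

I_C ≈ 4 mA, V_CE ≈ 9.1 V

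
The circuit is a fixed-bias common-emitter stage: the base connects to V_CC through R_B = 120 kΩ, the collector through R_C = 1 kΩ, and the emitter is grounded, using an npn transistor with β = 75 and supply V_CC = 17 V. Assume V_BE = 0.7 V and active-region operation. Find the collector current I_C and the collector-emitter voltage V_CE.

I_C ≈ 10 mA, V_CE ≈ 6.8 V

Base loop: V_CC = I_B·R_B + V_BE, so I_B = (17 − 0.7)/120 kΩ = 0.136 mA.
In the active region I_C = β·I_B = 75 × 0.136 = 10.2 mA.
Collector loop: V_CE = V_CC − I_C·R_C = 17 − 10.2×1 = 6.81 V.
Since V_CE = 6.81 V > V_CE(sat) ≈ 0.2 V, the transistor is in the active region as assumed.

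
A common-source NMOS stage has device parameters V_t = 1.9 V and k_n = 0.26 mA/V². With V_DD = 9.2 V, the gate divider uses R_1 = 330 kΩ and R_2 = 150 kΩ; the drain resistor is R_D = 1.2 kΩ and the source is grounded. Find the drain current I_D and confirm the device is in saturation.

I_D ≈ 0.12 mA

V_G = V_DD·R_2/(R_1+R_2) = 9.2×150/480 = 2.88 V. With the source grounded, V_GS = V_G = 2.88 V.
Assume saturation: I_D = (k_n/2)(V_GS − V_t)² = (0.26/2)×(2.88 − 1.9)² = 0.13×0.975² = 0.124 mA.
V_DS = V_DD − I_D·R_D = 9.2 − 0.124×1.2 = 9.05 V.
Saturation requires V_DS ≥ V_GS − V_t = 0.975 V; 9.05 ≥ 0.975 ✓.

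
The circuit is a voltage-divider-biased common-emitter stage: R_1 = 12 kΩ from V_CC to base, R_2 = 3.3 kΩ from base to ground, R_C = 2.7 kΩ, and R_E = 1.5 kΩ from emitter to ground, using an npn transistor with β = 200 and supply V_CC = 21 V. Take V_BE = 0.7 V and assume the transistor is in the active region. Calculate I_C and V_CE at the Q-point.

Thevenize the base divider: V_Th = V_CC·R_2/(R_1+R_2) = 21×3.3/15.3 = 4.53 V, R_Th = R_1‖R_2 = 2.59 kΩ.
Base-emitter loop: V_Th = I_B·R_Th + V_BE + (β+1)I_B·R_E, so I_B = (4.53 − 0.7) / (2.59 + 201×1.5) = 0.0126 mA.
I_C = β·I_B = 200×0.0126 = 2.52 mA, and I_E = (β+1)I_B = 2.53 mA.
V_CE = V_CC − I_C·R_C − I_E·R_E = 21 − 2.52×2.7 − 2.53×1.5 = 10.4 V.
V_CE = 10.4 V > 0.2 V confirms active-region operation.

I_C ≈ 2.5 mA, V_CE ≈ 10 V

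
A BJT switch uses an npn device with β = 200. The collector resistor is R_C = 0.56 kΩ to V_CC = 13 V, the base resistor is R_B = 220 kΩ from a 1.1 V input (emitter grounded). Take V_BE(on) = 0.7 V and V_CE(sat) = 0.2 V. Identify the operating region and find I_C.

active; I_C ≈ 0.36 mA

Assume active. Base-emitter loop: I_B = (V_BB − V_BE)/R_B = (1.1 − 0.7)/220 = 0.00182 mA.
I_C = β·I_B = 200×0.00182 = 0.364 mA.
V_CE = V_CC − I_C·R_C = 13 − 0.364×0.56 = 12.8 V > V_CE(sat), so the active-region assumption holds.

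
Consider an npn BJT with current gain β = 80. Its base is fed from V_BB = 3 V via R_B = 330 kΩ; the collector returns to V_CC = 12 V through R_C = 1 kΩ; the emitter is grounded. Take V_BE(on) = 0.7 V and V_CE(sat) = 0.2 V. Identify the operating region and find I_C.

active; I_C ≈ 0.56 mA

Assume active. Base-emitter loop: I_B = (V_BB − V_BE)/R_B = (3 − 0.7)/330 = 0.00697 mA.
I_C = β·I_B = 80×0.00697 = 0.558 mA.
V_CE = V_CC − I_C·R_C = 12 − 0.558×1 = 11.4 V > V_CE(sat), so the active-region assumption holds.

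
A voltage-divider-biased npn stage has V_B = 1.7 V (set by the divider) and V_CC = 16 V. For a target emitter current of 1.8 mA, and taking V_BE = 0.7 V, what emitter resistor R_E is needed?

V_E = V_B − V_BE = 1.7 − 0.7 = 1 V.
R_E = V_E / I_E = 1 / 1.8 = 0.556 kΩ.

R_E ≈ 0.56 kΩ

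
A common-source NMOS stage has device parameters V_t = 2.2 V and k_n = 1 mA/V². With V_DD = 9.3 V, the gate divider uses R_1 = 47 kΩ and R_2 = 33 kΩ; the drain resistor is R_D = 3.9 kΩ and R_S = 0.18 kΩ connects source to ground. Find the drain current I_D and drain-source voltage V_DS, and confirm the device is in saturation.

V_G = V_DD·R_2/(R_1+R_2) = 9.3×33/80 = 3.84 V.
Assume saturation: I_D = (k_n/2)(V_GS − V_t)² with V_GS = V_G − I_D·R_S = 3.84 − 0.18·I_D.
Substituting gives 0.0162·I_D² − 1.29·I_D + 1.34 = 0, with roots I_D = 1.05 or 78.9 mA.
The root I_D = 78.9 mA gives V_GS = -10.4 V ≤ V_t, so take I_D = 1.05 mA.
Then V_GS = 3.65 V and V_DS = V_DD − I_D(R_D+R_S) = 9.3 − 1.05×4.08 = 5.02 V.
Saturation requires V_DS ≥ V_GS − V_t = 1.45 V; 5.02 ≥ 1.45 ✓.

I_D ≈ 1 mA, V_DS ≈ 5 V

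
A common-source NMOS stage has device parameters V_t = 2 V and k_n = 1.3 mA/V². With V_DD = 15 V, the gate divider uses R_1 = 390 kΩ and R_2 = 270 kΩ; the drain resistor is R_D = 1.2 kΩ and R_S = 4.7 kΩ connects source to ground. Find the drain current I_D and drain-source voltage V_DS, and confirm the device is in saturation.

I_D ≈ 0.66 mA, V_DS ≈ 11 V

V_G = V_DD·R_2/(R_1+R_2) = 15×270/660 = 6.14 V.
Assume saturation: I_D = (k_n/2)(V_GS − V_t)² with V_GS = V_G − I_D·R_S = 6.14 − 4.7·I_D.
Substituting gives 14.4·I_D² − 26.3·I_D + 11.1 = 0, with roots I_D = 0.665 or 1.16 mA.
The root I_D = 1.16 mA gives V_GS = 0.661 V ≤ V_t, so take I_D = 0.665 mA.
Then V_GS = 3.01 V and V_DS = V_DD − I_D(R_D+R_S) = 15 − 0.665×5.9 = 11.1 V.
Saturation requires V_DS ≥ V_GS − V_t = 1.01 V; 11.1 ≥ 1.01 ✓.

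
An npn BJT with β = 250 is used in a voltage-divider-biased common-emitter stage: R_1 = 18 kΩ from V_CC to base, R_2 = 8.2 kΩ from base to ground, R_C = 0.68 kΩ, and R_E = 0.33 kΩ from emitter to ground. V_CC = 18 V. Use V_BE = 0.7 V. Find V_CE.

V_CE ≈ 3.9 V

Thevenize the base divider: V_Th = V_CC·R_2/(R_1+R_2) = 18×8.2/26.2 = 5.63 V, R_Th = R_1‖R_2 = 5.63 kΩ.
Base-emitter loop: V_Th = I_B·R_Th + V_BE + (β+1)I_B·R_E, so I_B = (5.63 − 0.7) / (5.63 + 251×0.33) = 0.0558 mA.
I_C = β·I_B = 250×0.0558 = 13.9 mA, and I_E = (β+1)I_B = 14 mA.
V_CE = V_CC − I_C·R_C − I_E·R_E = 18 − 13.9×0.68 − 14×0.33 = 3.9 V.
V_CE = 3.9 V > 0.2 V confirms active-region operation.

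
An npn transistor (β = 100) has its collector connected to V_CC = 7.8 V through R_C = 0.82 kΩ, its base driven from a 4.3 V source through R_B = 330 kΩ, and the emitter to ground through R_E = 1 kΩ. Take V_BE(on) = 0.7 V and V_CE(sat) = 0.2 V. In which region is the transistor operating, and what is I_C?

Assume active. Base-emitter loop: I_B = (V_BB − V_BE)/(R_B + (β+1)R_E) = (4.3 − 0.7)/(330 + 101×1) = 0.00835 mA.
I_C = β·I_B = 100×0.00835 = 0.835 mA.
V_CE = V_CC − I_C·R_C − I_E·R_E = 7.8 − 0.835×0.82 − 0.844×1 = 6.27 V > V_CE(sat), so the active-region assumption holds.

active; I_C ≈ 0.84 mA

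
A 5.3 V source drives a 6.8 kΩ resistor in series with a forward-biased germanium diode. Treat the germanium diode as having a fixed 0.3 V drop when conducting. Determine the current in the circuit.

KVL around the loop: 5.3 = V_D + I·R = 0.3 + I × 6.8 kΩ.
So I = (5.3 − 0.3) / 6.8 kΩ = 5 / 6.8 = 0.735 mA.

I ≈ 0.74 mA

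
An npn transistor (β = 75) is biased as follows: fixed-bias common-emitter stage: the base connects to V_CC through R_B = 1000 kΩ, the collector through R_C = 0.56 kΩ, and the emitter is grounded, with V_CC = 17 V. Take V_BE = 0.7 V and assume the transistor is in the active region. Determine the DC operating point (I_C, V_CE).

Base loop: V_CC = I_B·R_B + V_BE, so I_B = (17 − 0.7)/1000 kΩ = 0.0163 mA.
In the active region I_C = β·I_B = 75 × 0.0163 = 1.22 mA.
Collector loop: V_CE = V_CC − I_C·R_C = 17 − 1.22×0.56 = 16.3 V.
Since V_CE = 16.3 V > V_CE(sat) ≈ 0.2 V, the transistor is in the active region as assumed.

I_C ≈ 1.2 mA, V_CE ≈ 16 V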